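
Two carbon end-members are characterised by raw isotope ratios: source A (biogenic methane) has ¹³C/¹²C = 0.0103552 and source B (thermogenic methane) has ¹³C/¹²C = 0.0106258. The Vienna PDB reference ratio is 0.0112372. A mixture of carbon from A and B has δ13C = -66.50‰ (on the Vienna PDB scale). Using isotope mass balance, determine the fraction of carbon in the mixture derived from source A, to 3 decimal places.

δ_A = (0.0103552/0.0112372 − 1)×1000 = (0.921511 − 1)×1000 = -78.489‰
δ_B = (0.0106258/0.0112372 − 1)×1000 = (0.945591 − 1)×1000 = -54.409‰
f_A = (δ_mix − δ_B)/(δ_A − δ_B) = (-66.50 − (-54.409))/(-78.489 − (-54.409))
f_A = -12.091 / -24.081 = 0.5021

0.502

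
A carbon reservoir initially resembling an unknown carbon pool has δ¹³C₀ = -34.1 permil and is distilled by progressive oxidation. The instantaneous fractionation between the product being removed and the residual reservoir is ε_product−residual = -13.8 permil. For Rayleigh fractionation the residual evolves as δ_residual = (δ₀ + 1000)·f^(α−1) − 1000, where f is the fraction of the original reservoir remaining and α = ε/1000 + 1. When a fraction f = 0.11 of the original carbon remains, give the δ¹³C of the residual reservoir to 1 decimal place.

-4.2 permil

Rayleigh residual: δ_res = (δ₀ + 1000)·f^(α−1) − 1000
α = ε/1000 + 1 = 0.98620, so α − 1 = -0.01380
f^(α−1) = 0.11^(-0.01380) = 1.030929
δ_res = (-34.1 + 1000) × 1.030929 − 1000 = 995.774 − 1000 = -4.23 permil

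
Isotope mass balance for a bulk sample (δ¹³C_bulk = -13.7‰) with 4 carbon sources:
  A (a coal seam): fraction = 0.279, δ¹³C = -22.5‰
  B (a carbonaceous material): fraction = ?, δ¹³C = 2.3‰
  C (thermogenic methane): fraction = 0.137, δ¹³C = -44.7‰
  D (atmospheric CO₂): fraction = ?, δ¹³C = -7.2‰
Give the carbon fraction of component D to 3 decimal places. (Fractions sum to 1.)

Let f_D and f_B be the unknown fractions; fractions sum to 1 so f_D + f_B = 0.584.
Mass balance: Σ fᵢ·δᵢ = δ_bulk ⇒ f_D·(-7.2) + f_B·(2.3) = -13.7 − (-12.401) = -1.299
Substitute f_B = 0.584 − f_D:
f_D·(-7.2 − 2.3) = -1.299 − 0.584×(2.3) = -2.642
f_D = -2.642 / -9.5 = 0.2781

0.278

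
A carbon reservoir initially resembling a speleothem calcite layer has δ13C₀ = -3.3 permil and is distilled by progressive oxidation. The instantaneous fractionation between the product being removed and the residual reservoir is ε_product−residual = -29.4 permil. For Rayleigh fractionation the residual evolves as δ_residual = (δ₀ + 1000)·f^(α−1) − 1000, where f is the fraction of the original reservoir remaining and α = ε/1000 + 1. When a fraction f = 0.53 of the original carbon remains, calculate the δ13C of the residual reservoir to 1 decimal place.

15.5 permil

Rayleigh residual: δ_res = (δ₀ + 1000)·f^(α−1) − 1000
α = ε/1000 + 1 = 0.97060, so α − 1 = -0.02940
f^(α−1) = 0.53^(-0.02940) = 1.018841
δ_res = (-3.3 + 1000) × 1.018841 − 1000 = 1015.479 − 1000 = 15.48 permil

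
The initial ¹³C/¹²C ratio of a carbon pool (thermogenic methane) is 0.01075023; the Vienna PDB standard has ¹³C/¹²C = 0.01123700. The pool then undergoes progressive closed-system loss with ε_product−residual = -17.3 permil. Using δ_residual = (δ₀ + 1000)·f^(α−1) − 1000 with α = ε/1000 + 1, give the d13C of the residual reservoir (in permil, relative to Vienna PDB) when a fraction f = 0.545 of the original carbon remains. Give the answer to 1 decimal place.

δ₀ = (0.01075023/0.01123700 − 1)×1000 = (0.956681 − 1)×1000 = -43.319 permil
α − 1 = ε/1000 = -0.0173
f^(α−1) = 0.545^(-0.0173) = 1.010556
δ_res = (-43.319 + 1000) × 1.010556 − 1000 = 966.780 − 1000 = -33.22 permil

-33.2 permil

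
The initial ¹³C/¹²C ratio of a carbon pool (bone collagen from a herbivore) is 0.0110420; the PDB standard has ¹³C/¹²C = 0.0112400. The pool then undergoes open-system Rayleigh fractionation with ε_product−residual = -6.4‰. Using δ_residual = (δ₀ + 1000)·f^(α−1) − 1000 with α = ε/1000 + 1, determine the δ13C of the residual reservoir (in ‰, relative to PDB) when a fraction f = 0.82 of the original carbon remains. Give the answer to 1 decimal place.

δ₀ = (0.0110420/0.0112400 − 1)×1000 = (0.982384 − 1)×1000 = -17.616‰
α − 1 = ε/1000 = -0.0064
f^(α−1) = 0.82^(-0.0064) = 1.001271
δ_res = (-17.616 + 1000) × 1.001271 − 1000 = 983.633 − 1000 = -16.37‰

-16.4‰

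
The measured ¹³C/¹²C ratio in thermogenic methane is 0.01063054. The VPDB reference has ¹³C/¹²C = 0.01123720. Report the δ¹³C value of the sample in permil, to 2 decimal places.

-53.99 permil

δ¹³C = (R_sample / R_standard − 1) × 1000
R_sample / R_standard = 0.01063054 / 0.01123720 = 0.946013
δ¹³C = (0.946013 − 1) × 1000 = -53.987 permil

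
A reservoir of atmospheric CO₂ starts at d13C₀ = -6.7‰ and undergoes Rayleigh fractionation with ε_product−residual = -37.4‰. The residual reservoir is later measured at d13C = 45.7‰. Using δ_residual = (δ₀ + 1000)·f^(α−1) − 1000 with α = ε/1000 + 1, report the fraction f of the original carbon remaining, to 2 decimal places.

0.25

α − 1 = ε/1000 = -0.0374
(δ_res + 1000)/(δ₀ + 1000) = (45.7 + 1000)/(-6.7 + 1000) = 1045.7/993.3 = 1.052753
f = 1.052753^(1/-0.0374) = exp(ln(1.052753)/-0.0374) = exp(0.05141/-0.0374)
f = exp(-1.3746) = 0.2529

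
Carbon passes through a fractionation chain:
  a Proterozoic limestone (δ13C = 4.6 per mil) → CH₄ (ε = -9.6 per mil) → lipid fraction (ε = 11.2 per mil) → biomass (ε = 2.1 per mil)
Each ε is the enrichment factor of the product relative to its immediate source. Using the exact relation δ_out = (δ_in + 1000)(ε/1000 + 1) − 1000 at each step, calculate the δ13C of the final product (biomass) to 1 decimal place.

step 1: δ = (4.60 + 1000)·(-9.6/1000 + 1) − 1000 = -5.04 per mil
step 2: δ = (-5.04 + 1000)·(11.2/1000 + 1) − 1000 = 6.10 per mil
step 3: δ = (6.10 + 1000)·(2.1/1000 + 1) − 1000 = 8.21 per mil

8.2 per mil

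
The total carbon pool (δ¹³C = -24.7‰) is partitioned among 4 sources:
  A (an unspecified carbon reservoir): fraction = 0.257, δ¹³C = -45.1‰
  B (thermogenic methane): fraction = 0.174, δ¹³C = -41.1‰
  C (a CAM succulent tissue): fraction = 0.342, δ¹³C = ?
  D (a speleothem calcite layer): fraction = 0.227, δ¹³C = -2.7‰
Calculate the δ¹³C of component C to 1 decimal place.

Isotope mass balance: δ_bulk = Σ fᵢ·δᵢ.
-24.7 = 0.257×(-45.1) + 0.174×(-41.1) + 0.342×δ_C + 0.227×(-2.7)
0.342·δ_C = -24.7 − (-19.355) = -5.345
δ_C = -5.345 / 0.342 = -15.63‰

-15.6‰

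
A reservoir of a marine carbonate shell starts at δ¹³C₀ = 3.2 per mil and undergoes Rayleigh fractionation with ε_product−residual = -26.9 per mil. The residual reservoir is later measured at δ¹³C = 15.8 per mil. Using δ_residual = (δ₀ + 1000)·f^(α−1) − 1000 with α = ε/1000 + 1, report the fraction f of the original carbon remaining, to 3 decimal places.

0.629

α − 1 = ε/1000 = -0.0269
(δ_res + 1000)/(δ₀ + 1000) = (15.8 + 1000)/(3.2 + 1000) = 1015.8/1003.2 = 1.012560
f = 1.012560^(1/-0.0269) = exp(ln(1.012560)/-0.0269) = exp(0.01248/-0.0269)
f = exp(-0.4640) = 0.6288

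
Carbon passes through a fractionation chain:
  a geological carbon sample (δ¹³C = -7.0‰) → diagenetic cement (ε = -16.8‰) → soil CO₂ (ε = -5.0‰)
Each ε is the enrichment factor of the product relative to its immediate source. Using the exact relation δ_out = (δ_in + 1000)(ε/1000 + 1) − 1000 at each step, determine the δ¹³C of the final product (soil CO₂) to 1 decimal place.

step 1: δ = (-7.00 + 1000)·(-16.8/1000 + 1) − 1000 = -23.68‰
step 2: δ = (-23.68 + 1000)·(-5.0/1000 + 1) − 1000 = -28.56‰

-28.6‰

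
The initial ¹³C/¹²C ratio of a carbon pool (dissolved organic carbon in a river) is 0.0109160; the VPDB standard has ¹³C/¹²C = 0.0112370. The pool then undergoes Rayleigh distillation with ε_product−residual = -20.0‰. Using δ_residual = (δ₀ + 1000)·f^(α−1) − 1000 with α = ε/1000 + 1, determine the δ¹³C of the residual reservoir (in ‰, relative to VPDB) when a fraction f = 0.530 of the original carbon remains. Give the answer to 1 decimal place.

δ₀ = (0.0109160/0.0112370 − 1)×1000 = (0.971434 − 1)×1000 = -28.566‰
α − 1 = ε/1000 = -0.0200
f^(α−1) = 0.530^(-0.0200) = 1.012779
δ_res = (-28.566 + 1000) × 1.012779 − 1000 = 983.847 − 1000 = -16.15‰

-16.2‰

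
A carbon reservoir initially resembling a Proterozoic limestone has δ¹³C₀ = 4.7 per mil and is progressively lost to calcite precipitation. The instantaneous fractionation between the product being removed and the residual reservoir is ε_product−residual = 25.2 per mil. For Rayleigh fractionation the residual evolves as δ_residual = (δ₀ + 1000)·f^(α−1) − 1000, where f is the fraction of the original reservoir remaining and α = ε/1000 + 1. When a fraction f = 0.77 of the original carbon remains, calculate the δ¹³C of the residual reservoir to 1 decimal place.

-1.9 per mil

Rayleigh residual: δ_res = (δ₀ + 1000)·f^(α−1) − 1000
α = ε/1000 + 1 = 1.02520, so α − 1 = 0.02520
f^(α−1) = 0.77^(0.02520) = 0.993435
δ_res = (4.7 + 1000) × 0.993435 − 1000 = 998.104 − 1000 = -1.90 per mil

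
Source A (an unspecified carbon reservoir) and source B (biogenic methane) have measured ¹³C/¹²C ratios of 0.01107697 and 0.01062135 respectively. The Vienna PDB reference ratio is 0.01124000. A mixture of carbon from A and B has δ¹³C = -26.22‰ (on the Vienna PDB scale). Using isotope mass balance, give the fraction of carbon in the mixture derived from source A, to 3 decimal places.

δ_A = (0.01107697/0.01124000 − 1)×1000 = (0.985496 − 1)×1000 = -14.504‰
δ_B = (0.01062135/0.01124000 − 1)×1000 = (0.944960 − 1)×1000 = -55.040‰
f_A = (δ_mix − δ_B)/(δ_A − δ_B) = (-26.22 − (-55.040))/(-14.504 − (-55.040))
f_A = 28.820 / 40.536 = 0.7110

0.711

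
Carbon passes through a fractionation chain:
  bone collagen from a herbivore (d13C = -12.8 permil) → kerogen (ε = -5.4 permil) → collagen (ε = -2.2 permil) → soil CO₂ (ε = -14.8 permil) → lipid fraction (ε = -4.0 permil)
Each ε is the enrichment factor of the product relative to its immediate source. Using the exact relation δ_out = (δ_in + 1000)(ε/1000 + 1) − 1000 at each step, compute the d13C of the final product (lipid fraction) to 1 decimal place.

step 1: δ = (-12.80 + 1000)·(-5.4/1000 + 1) − 1000 = -18.13 permil
step 2: δ = (-18.13 + 1000)·(-2.2/1000 + 1) − 1000 = -20.29 permil
step 3: δ = (-20.29 + 1000)·(-14.8/1000 + 1) − 1000 = -34.79 permil
step 4: δ = (-34.79 + 1000)·(-4.0/1000 + 1) − 1000 = -38.65 permil

-38.7 permil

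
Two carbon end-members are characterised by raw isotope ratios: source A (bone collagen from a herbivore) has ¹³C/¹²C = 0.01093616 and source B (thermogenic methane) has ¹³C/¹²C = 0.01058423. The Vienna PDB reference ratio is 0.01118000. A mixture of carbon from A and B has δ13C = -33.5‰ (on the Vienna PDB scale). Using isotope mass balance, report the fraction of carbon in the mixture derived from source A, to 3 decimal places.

0.629

δ_A = (0.01093616/0.01118000 − 1)×1000 = (0.978190 − 1)×1000 = -21.810‰
δ_B = (0.01058423/0.01118000 − 1)×1000 = (0.946711 − 1)×1000 = -53.289‰
f_A = (δ_mix − δ_B)/(δ_A − δ_B) = (-33.5 − (-53.289))/(-21.810 − (-53.289))
f_A = 19.789 / 31.479 = 0.6286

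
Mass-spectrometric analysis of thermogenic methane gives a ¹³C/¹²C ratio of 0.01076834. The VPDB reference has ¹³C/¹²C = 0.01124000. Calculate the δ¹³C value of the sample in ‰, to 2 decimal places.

-41.96‰

δ¹³C = (R_sample / R_standard − 1) × 1000
R_sample / R_standard = 0.01076834 / 0.01124000 = 0.958037
δ¹³C = (0.958037 − 1) × 1000 = -41.963‰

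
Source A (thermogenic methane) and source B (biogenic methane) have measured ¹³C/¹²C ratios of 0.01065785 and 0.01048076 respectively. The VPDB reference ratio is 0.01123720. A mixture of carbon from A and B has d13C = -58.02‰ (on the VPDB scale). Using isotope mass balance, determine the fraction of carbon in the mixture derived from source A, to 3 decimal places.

0.590

δ_A = (0.01065785/0.01123720 − 1)×1000 = (0.948444 − 1)×1000 = -51.556‰
δ_B = (0.01048076/0.01123720 − 1)×1000 = (0.932684 − 1)×1000 = -67.316‰
f_A = (δ_mix − δ_B)/(δ_A − δ_B) = (-58.02 − (-67.316))/(-51.556 − (-67.316))
f_A = 9.296 / 15.759 = 0.5899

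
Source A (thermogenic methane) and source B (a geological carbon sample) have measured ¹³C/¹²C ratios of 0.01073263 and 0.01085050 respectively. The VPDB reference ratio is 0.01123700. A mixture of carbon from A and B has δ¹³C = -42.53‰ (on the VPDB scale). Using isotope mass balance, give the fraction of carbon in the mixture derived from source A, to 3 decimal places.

0.776

δ_A = (0.01073263/0.01123700 − 1)×1000 = (0.955115 − 1)×1000 = -44.885‰
δ_B = (0.01085050/0.01123700 − 1)×1000 = (0.965605 − 1)×1000 = -34.395‰
f_A = (δ_mix − δ_B)/(δ_A − δ_B) = (-42.53 − (-34.395))/(-44.885 − (-34.395))
f_A = -8.135 / -10.489 = 0.7755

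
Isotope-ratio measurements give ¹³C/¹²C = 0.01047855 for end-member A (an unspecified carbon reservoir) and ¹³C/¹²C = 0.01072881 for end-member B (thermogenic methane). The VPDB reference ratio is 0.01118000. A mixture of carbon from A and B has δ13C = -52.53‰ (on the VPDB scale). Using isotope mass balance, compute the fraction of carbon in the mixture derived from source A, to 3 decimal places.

0.544

δ_A = (0.01047855/0.01118000 − 1)×1000 = (0.937258 − 1)×1000 = -62.742‰
δ_B = (0.01072881/0.01118000 − 1)×1000 = (0.959643 − 1)×1000 = -40.357‰
f_A = (δ_mix − δ_B)/(δ_A − δ_B) = (-52.53 − (-40.357))/(-62.742 − (-40.357))
f_A = -12.173 / -22.385 = 0.5438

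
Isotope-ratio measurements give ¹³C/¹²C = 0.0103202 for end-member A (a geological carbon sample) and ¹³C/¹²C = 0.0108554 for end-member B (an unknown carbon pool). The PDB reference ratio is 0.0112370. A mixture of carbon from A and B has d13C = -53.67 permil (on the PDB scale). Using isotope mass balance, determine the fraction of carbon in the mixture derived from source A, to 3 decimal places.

0.414

δ_A = (0.0103202/0.0112370 − 1)×1000 = (0.918412 − 1)×1000 = -81.588 permil
δ_B = (0.0108554/0.0112370 − 1)×1000 = (0.966041 − 1)×1000 = -33.959 permil
f_A = (δ_mix − δ_B)/(δ_A − δ_B) = (-53.67 − (-33.959))/(-81.588 − (-33.959))
f_A = -19.711 / -47.628 = 0.4138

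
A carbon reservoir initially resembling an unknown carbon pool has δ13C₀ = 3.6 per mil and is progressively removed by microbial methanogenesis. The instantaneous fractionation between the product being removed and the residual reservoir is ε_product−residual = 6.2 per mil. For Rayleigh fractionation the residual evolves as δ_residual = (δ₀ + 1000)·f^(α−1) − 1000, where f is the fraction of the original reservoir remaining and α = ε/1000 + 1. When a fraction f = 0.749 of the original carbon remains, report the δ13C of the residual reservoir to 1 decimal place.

1.8 per mil

Rayleigh residual: δ_res = (δ₀ + 1000)·f^(α−1) − 1000
α = ε/1000 + 1 = 1.00620, so α − 1 = 0.00620
f^(α−1) = 0.749^(0.00620) = 0.998210
δ_res = (3.6 + 1000) × 0.998210 − 1000 = 1001.803 − 1000 = 1.80 per mil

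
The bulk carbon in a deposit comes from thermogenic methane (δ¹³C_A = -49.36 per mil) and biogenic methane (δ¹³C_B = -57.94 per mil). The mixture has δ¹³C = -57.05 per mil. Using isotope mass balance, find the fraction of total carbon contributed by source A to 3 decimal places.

δ_mix = f_A·δ_A + (1 − f_A)·δ_B  ⇒  f_A = (δ_mix − δ_B)/(δ_A − δ_B)
f_A = (-57.05 − (-57.94)) / (-49.36 − (-57.94))
f_A = 0.89 / 8.58 = 0.1037

0.104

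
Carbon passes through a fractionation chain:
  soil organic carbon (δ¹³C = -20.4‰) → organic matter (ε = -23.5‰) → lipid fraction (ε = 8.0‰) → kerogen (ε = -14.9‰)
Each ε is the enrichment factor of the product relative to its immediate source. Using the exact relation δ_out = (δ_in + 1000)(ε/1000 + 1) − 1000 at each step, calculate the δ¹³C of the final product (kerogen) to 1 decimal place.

-50.1‰

step 1: δ = (-20.40 + 1000)·(-23.5/1000 + 1) − 1000 = -43.42‰
step 2: δ = (-43.42 + 1000)·(8.0/1000 + 1) − 1000 = -35.77‰
step 3: δ = (-35.77 + 1000)·(-14.9/1000 + 1) − 1000 = -50.14‰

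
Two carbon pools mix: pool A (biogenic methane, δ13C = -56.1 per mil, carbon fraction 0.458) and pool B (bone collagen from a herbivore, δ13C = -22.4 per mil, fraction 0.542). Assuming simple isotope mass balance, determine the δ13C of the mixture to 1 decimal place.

-37.8 per mil

δ_mix = f_A·δ_A + f_B·δ_B
δ_mix = 0.458 × (-56.1) + 0.542 × (-22.4)
δ_mix = -25.69 + -12.14 = -37.83 per mil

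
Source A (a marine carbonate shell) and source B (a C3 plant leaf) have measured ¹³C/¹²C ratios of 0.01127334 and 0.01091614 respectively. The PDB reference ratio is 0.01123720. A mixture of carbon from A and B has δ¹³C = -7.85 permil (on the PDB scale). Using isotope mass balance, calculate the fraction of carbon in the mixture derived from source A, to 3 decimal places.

δ_A = (0.01127334/0.01123720 − 1)×1000 = (1.003216 − 1)×1000 = 3.216 permil
δ_B = (0.01091614/0.01123720 − 1)×1000 = (0.971429 − 1)×1000 = -28.571 permil
f_A = (δ_mix − δ_B)/(δ_A − δ_B) = (-7.85 − (-28.571))/(3.216 − (-28.571))
f_A = 20.721 / 31.787 = 0.6519

0.652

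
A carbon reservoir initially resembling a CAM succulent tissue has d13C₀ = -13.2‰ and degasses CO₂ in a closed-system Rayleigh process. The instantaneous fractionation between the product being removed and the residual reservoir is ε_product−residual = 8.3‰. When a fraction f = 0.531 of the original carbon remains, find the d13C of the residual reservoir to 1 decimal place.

Rayleigh residual: δ_res = (δ₀ + 1000)·f^(α−1) − 1000
α = ε/1000 + 1 = 1.00830, so α − 1 = 0.00830
f^(α−1) = 0.531^(0.00830) = 0.994760
δ_res = (-13.2 + 1000) × 0.994760 − 1000 = 981.629 − 1000 = -18.37‰

-18.4‰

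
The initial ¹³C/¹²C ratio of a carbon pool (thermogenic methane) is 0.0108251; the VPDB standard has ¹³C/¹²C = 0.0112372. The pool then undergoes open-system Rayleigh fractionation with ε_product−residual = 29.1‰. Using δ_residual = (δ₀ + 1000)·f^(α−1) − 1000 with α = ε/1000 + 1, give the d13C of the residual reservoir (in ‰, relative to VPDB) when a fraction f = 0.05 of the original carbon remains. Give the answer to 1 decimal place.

-117.1‰

δ₀ = (0.0108251/0.0112372 − 1)×1000 = (0.963327 − 1)×1000 = -36.673‰
α − 1 = ε/1000 = 0.0291
f^(α−1) = 0.05^(0.0291) = 0.916516
δ_res = (-36.673 + 1000) × 0.916516 − 1000 = 882.905 − 1000 = -117.10‰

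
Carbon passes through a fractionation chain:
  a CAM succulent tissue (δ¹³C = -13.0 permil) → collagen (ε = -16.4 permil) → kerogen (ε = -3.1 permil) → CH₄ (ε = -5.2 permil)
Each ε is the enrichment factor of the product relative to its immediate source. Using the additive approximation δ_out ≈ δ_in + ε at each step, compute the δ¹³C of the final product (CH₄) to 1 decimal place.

step 1: δ ≈ -13.0 + (-16.4) = -29.4 permil
step 2: δ ≈ -29.4 + (-3.1) = -32.5 permil
step 3: δ ≈ -32.5 + (-5.2) = -37.7 permil

-37.7 permil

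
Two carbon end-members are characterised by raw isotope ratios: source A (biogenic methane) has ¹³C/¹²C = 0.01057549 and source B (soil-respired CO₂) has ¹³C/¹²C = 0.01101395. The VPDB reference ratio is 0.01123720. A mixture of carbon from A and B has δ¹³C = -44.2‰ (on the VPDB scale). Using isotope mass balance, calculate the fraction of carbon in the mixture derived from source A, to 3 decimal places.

0.624

δ_A = (0.01057549/0.01123720 − 1)×1000 = (0.941114 − 1)×1000 = -58.886‰
δ_B = (0.01101395/0.01123720 − 1)×1000 = (0.980133 − 1)×1000 = -19.867‰
f_A = (δ_mix − δ_B)/(δ_A − δ_B) = (-44.2 − (-19.867))/(-58.886 − (-19.867))
f_A = -24.333 / -39.019 = 0.6236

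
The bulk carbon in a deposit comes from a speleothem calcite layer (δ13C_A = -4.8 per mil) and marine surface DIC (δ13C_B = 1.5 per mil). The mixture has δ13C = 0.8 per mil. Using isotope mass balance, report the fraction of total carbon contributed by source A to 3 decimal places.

0.111

δ_mix = f_A·δ_A + (1 − f_A)·δ_B  ⇒  f_A = (δ_mix − δ_B)/(δ_A − δ_B)
f_A = (0.8 − (1.5)) / (-4.8 − (1.5))
f_A = -0.7 / -6.3 = 0.1111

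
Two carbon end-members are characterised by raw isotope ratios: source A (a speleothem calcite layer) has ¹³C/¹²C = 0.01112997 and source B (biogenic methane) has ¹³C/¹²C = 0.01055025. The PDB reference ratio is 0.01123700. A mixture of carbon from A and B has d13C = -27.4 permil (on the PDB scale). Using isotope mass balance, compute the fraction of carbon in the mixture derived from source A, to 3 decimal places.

δ_A = (0.01112997/0.01123700 − 1)×1000 = (0.990475 − 1)×1000 = -9.525 permil
δ_B = (0.01055025/0.01123700 − 1)×1000 = (0.938885 − 1)×1000 = -61.115 permil
f_A = (δ_mix − δ_B)/(δ_A − δ_B) = (-27.4 − (-61.115))/(-9.525 − (-61.115))
f_A = 33.715 / 51.590 = 0.6535

0.654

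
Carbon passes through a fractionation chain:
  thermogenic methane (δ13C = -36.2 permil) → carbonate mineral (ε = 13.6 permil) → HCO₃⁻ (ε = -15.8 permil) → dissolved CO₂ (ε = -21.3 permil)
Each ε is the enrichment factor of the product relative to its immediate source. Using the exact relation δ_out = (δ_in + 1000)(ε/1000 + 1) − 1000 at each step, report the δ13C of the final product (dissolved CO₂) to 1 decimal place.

-59.0 permil

step 1: δ = (-36.20 + 1000)·(13.6/1000 + 1) − 1000 = -23.09 permil
step 2: δ = (-23.09 + 1000)·(-15.8/1000 + 1) − 1000 = -38.53 permil
step 3: δ = (-38.53 + 1000)·(-21.3/1000 + 1) − 1000 = -59.01 permil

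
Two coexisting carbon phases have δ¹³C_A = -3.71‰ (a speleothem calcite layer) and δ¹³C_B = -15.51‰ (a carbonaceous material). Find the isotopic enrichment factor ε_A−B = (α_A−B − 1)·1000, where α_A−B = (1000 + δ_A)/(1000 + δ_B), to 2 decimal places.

11.99‰

α_A−B = (1000 + -3.71) / (1000 + -15.51) = 996.29 / 984.49 = 1.011986
ε_A−B = (1.011986 − 1) × 1000 = 11.986‰
(The approximation ε ≈ δ_A − δ_B would give 11.80‰.)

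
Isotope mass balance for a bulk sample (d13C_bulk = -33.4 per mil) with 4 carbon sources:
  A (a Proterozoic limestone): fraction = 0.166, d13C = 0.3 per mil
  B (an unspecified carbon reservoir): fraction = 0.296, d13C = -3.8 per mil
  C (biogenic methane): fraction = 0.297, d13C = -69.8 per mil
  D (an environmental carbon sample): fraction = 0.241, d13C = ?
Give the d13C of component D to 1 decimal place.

-48.1 per mil

Isotope mass balance: δ_bulk = Σ fᵢ·δᵢ.
-33.4 = 0.166×(0.3) + 0.296×(-3.8) + 0.297×(-69.8) + 0.241×δ_D
0.241·δ_D = -33.4 − (-21.806) = -11.594
δ_D = -11.594 / 0.241 = -48.11 per mil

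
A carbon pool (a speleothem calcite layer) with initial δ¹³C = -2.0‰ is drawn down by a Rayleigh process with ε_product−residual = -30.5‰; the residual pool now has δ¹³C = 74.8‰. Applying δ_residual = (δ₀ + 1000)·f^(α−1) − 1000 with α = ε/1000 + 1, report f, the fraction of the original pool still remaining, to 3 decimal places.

0.088

α − 1 = ε/1000 = -0.0305
(δ_res + 1000)/(δ₀ + 1000) = (74.8 + 1000)/(-2.0 + 1000) = 1074.8/998.0 = 1.076954
f = 1.076954^(1/-0.0305) = exp(ln(1.076954)/-0.0305) = exp(0.07414/-0.0305)
f = exp(-2.4307) = 0.0880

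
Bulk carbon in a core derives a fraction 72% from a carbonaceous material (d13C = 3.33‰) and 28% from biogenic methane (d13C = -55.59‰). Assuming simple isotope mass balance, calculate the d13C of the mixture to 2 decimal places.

-13.17‰

δ_mix = f_A·δ_A + f_B·δ_B
δ_mix = 0.72 × (3.33) + 0.28 × (-55.59)
δ_mix = 2.398 + -15.565 = -13.168‰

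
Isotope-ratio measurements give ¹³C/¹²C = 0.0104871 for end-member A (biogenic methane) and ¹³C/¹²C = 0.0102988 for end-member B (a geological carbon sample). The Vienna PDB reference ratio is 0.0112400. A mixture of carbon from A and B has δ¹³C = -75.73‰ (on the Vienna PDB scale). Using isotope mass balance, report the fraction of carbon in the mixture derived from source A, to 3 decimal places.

δ_A = (0.0104871/0.0112400 − 1)×1000 = (0.933016 − 1)×1000 = -66.984‰
δ_B = (0.0102988/0.0112400 − 1)×1000 = (0.916263 − 1)×1000 = -83.737‰
f_A = (δ_mix − δ_B)/(δ_A − δ_B) = (-75.73 − (-83.737))/(-66.984 − (-83.737))
f_A = 8.007 / 16.753 = 0.4779

0.478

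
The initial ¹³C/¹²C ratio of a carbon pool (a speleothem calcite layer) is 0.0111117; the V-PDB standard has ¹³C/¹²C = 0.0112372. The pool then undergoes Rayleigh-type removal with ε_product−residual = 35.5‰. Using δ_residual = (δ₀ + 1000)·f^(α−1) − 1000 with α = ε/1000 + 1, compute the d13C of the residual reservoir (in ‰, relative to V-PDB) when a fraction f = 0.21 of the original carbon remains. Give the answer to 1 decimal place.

-64.5‰

δ₀ = (0.0111117/0.0112372 − 1)×1000 = (0.988832 − 1)×1000 = -11.168‰
α − 1 = ε/1000 = 0.0355
f^(α−1) = 0.21^(0.0355) = 0.946104
δ_res = (-11.168 + 1000) × 0.946104 − 1000 = 935.537 − 1000 = -64.46‰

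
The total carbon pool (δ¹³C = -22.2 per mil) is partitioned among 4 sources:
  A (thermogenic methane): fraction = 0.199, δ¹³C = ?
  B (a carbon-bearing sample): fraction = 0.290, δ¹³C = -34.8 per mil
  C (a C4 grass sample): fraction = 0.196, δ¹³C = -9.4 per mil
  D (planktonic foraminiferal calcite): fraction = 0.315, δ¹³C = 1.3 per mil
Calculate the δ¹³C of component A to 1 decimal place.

-53.6 per mil

Isotope mass balance: δ_bulk = Σ fᵢ·δᵢ.
-22.2 = 0.199×δ_A + 0.290×(-34.8) + 0.196×(-9.4) + 0.315×(1.3)
0.199·δ_A = -22.2 − (-11.525) = -10.675
δ_A = -10.675 / 0.199 = -53.64 per mil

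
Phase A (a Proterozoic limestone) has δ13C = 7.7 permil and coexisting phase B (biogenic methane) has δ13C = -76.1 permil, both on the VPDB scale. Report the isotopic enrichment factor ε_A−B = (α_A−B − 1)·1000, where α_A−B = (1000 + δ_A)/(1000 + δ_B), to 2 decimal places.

90.70 permil

α_A−B = (1000 + 7.7) / (1000 + -76.1) = 1007.7 / 923.9 = 1.090702
ε_A−B = (1.090702 − 1) × 1000 = 90.702 permil
(The approximation ε ≈ δ_A − δ_B would give 83.8 permil.)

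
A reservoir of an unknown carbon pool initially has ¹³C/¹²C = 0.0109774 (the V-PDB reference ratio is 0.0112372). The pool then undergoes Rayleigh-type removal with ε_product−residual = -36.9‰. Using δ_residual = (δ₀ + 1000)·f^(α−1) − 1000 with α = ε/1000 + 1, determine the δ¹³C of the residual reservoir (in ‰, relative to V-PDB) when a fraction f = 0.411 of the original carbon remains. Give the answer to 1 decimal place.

9.5‰

δ₀ = (0.0109774/0.0112372 − 1)×1000 = (0.976880 − 1)×1000 = -23.120‰
α − 1 = ε/1000 = -0.0369
f^(α−1) = 0.411^(-0.0369) = 1.033354
δ_res = (-23.120 + 1000) × 1.033354 − 1000 = 1009.463 − 1000 = 9.46‰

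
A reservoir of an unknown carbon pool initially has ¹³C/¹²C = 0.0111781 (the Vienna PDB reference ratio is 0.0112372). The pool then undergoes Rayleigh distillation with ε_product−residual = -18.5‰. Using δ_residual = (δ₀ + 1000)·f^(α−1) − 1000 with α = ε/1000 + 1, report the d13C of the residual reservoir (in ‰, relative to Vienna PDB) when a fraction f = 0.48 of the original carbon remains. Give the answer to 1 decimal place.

δ₀ = (0.0111781/0.0112372 − 1)×1000 = (0.994741 − 1)×1000 = -5.259‰
α − 1 = ε/1000 = -0.0185
f^(α−1) = 0.48^(-0.0185) = 1.013671
δ_res = (-5.259 + 1000) × 1.013671 − 1000 = 1008.340 − 1000 = 8.34‰

8.3‰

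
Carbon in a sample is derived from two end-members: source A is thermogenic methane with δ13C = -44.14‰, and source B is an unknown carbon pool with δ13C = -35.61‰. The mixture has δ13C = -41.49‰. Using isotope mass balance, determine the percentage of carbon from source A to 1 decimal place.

68.9%

δ_mix = f_A·δ_A + (1 − f_A)·δ_B  ⇒  f_A = (δ_mix − δ_B)/(δ_A − δ_B)
f_A = (-41.49 − (-35.61)) / (-44.14 − (-35.61))
f_A = -5.88 / -8.53 = 0.6893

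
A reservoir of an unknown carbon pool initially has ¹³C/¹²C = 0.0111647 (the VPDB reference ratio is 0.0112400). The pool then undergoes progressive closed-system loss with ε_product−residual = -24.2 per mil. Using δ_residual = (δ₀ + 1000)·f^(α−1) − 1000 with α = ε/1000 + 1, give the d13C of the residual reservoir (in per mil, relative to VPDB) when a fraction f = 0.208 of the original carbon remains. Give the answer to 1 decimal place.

31.8 per mil

δ₀ = (0.0111647/0.0112400 − 1)×1000 = (0.993301 − 1)×1000 = -6.699 per mil
α − 1 = ε/1000 = -0.0242
f^(α−1) = 0.208^(-0.0242) = 1.038730
δ_res = (-6.699 + 1000) × 1.038730 − 1000 = 1031.772 − 1000 = 31.77 per mil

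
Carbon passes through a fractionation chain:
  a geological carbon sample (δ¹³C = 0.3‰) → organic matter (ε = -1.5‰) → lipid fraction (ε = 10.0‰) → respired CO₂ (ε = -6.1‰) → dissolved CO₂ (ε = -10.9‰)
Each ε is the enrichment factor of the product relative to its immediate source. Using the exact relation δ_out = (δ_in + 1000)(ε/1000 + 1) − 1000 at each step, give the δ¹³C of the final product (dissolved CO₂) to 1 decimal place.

-8.3‰

step 1: δ = (0.30 + 1000)·(-1.5/1000 + 1) − 1000 = -1.20‰
step 2: δ = (-1.20 + 1000)·(10.0/1000 + 1) − 1000 = 8.79‰
step 3: δ = (8.79 + 1000)·(-6.1/1000 + 1) − 1000 = 2.63‰
step 4: δ = (2.63 + 1000)·(-10.9/1000 + 1) − 1000 = -8.29‰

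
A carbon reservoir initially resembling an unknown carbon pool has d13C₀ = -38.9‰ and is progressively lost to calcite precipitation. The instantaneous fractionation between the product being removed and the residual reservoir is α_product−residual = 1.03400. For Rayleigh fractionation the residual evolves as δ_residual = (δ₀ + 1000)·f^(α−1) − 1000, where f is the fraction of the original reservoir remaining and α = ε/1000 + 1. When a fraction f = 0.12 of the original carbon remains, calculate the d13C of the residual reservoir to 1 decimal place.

-105.7‰

Rayleigh residual: δ_res = (δ₀ + 1000)·f^(α−1) − 1000
α − 1 = 0.03400
f^(α−1) = 0.12^(0.03400) = 0.930448
δ_res = (-38.9 + 1000) × 0.930448 − 1000 = 894.254 − 1000 = -105.75‰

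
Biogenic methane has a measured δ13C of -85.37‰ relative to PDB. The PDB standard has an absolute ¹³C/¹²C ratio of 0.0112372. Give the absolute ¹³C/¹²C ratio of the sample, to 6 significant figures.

R_sample = R_standard × (δ13C/1000 + 1)
R_sample = 0.0112372 × (-85.37/1000 + 1) = 0.0112372 × 0.914630
R_sample = 0.0102779

0.0102779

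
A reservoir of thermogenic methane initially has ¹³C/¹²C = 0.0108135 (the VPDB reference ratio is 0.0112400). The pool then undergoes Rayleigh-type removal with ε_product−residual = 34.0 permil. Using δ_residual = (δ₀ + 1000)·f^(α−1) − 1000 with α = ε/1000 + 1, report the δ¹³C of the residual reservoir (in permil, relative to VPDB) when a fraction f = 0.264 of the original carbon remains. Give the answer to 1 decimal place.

-80.5 permil

δ₀ = (0.0108135/0.0112400 − 1)×1000 = (0.962055 − 1)×1000 = -37.945 permil
α − 1 = ε/1000 = 0.0340
f^(α−1) = 0.264^(0.0340) = 0.955728
δ_res = (-37.945 + 1000) × 0.955728 − 1000 = 919.464 − 1000 = -80.54 permil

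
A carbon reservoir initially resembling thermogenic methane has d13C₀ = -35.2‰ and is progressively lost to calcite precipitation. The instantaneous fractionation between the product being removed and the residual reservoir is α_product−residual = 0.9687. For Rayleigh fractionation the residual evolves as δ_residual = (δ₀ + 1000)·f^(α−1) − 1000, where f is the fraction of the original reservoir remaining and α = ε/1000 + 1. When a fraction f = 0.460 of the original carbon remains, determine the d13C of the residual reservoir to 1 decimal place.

Rayleigh residual: δ_res = (δ₀ + 1000)·f^(α−1) − 1000
α − 1 = -0.03130
f^(α−1) = 0.460^(-0.03130) = 1.024603
δ_res = (-35.2 + 1000) × 1.024603 − 1000 = 988.537 − 1000 = -11.46‰

-11.5‰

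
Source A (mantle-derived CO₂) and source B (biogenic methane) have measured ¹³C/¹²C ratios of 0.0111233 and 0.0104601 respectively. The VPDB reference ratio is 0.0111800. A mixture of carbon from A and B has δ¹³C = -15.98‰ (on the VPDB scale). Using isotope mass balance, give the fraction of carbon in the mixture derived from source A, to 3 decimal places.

δ_A = (0.0111233/0.0111800 − 1)×1000 = (0.994928 − 1)×1000 = -5.072‰
δ_B = (0.0104601/0.0111800 − 1)×1000 = (0.935608 − 1)×1000 = -64.392‰
f_A = (δ_mix − δ_B)/(δ_A − δ_B) = (-15.98 − (-64.392))/(-5.072 − (-64.392))
f_A = 48.412 / 59.320 = 0.8161

0.816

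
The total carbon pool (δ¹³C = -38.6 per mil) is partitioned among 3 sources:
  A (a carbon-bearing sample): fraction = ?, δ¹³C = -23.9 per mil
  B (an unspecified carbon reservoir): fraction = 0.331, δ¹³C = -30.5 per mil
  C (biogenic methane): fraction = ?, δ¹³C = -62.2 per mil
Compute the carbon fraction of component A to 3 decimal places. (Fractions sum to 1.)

Let f_A and f_C be the unknown fractions; fractions sum to 1 so f_A + f_C = 0.669.
Mass balance: Σ fᵢ·δᵢ = δ_bulk ⇒ f_A·(-23.9) + f_C·(-62.2) = -38.6 − (-10.096) = -28.505
Substitute f_C = 0.669 − f_A:
f_A·(-23.9 − -62.2) = -28.505 − 0.669×(-62.2) = 13.107
f_A = 13.107 / 38.3 = 0.3422

0.342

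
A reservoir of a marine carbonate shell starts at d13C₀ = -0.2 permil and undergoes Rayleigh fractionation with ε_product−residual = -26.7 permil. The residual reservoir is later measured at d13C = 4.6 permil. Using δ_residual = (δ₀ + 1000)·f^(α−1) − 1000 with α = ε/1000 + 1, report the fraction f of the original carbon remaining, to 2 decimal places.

α − 1 = ε/1000 = -0.0267
(δ_res + 1000)/(δ₀ + 1000) = (4.6 + 1000)/(-0.2 + 1000) = 1004.6/999.8 = 1.004801
f = 1.004801^(1/-0.0267) = exp(ln(1.004801)/-0.0267) = exp(0.00479/-0.0267)
f = exp(-0.1794) = 0.8358

0.84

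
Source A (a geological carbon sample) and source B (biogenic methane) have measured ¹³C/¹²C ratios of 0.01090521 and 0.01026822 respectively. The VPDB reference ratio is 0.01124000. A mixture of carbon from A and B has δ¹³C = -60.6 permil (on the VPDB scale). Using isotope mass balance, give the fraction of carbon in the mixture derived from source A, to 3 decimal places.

δ_A = (0.01090521/0.01124000 − 1)×1000 = (0.970214 − 1)×1000 = -29.786 permil
δ_B = (0.01026822/0.01124000 − 1)×1000 = (0.913543 − 1)×1000 = -86.457 permil
f_A = (δ_mix − δ_B)/(δ_A − δ_B) = (-60.6 − (-86.457))/(-29.786 − (-86.457))
f_A = 25.857 / 56.672 = 0.4563

0.456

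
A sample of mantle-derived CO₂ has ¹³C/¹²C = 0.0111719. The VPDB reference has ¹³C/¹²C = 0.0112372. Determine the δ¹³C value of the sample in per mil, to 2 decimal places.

δ¹³C = (R_sample / R_standard − 1) × 1000
R_sample / R_standard = 0.0111719 / 0.0112372 = 0.994189
δ¹³C = (0.994189 − 1) × 1000 = -5.811 per mil

-5.81 per mil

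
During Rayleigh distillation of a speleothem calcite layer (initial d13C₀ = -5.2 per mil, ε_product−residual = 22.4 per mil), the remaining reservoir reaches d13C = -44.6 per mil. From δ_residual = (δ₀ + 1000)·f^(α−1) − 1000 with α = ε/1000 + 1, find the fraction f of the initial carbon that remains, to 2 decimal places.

α − 1 = ε/1000 = 0.0224
(δ_res + 1000)/(δ₀ + 1000) = (-44.6 + 1000)/(-5.2 + 1000) = 955.4/994.8 = 0.960394
f = 0.960394^(1/0.0224) = exp(ln(0.960394)/0.0224) = exp(-0.04041/0.0224)
f = exp(-1.8041) = 0.1646

0.16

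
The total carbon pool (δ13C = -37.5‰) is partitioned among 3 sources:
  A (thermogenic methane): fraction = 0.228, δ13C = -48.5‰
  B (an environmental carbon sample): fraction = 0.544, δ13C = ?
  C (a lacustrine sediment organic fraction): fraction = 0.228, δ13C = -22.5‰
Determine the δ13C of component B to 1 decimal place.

-39.2‰

Isotope mass balance: δ_bulk = Σ fᵢ·δᵢ.
-37.5 = 0.228×(-48.5) + 0.544×δ_B + 0.228×(-22.5)
0.544·δ_B = -37.5 − (-16.188) = -21.312
δ_B = -21.312 / 0.544 = -39.18‰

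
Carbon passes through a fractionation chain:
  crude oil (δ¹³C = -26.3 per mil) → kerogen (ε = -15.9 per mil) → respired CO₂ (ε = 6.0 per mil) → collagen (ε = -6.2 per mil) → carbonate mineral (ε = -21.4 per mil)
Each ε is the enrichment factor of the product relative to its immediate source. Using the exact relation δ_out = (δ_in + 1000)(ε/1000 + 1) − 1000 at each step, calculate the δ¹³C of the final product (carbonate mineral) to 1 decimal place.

step 1: δ = (-26.30 + 1000)·(-15.9/1000 + 1) − 1000 = -41.78 per mil
step 2: δ = (-41.78 + 1000)·(6.0/1000 + 1) − 1000 = -36.03 per mil
step 3: δ = (-36.03 + 1000)·(-6.2/1000 + 1) − 1000 = -42.01 per mil
step 4: δ = (-42.01 + 1000)·(-21.4/1000 + 1) − 1000 = -62.51 per mil

-62.5 per mil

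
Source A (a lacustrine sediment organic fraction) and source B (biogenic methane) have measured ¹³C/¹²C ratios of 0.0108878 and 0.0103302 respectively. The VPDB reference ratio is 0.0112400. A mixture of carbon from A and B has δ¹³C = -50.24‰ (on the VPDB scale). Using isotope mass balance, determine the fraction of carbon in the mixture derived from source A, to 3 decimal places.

0.619

δ_A = (0.0108878/0.0112400 − 1)×1000 = (0.968665 − 1)×1000 = -31.335‰
δ_B = (0.0103302/0.0112400 − 1)×1000 = (0.919057 − 1)×1000 = -80.943‰
f_A = (δ_mix − δ_B)/(δ_A − δ_B) = (-50.24 − (-80.943))/(-31.335 − (-80.943))
f_A = 30.703 / 49.609 = 0.6189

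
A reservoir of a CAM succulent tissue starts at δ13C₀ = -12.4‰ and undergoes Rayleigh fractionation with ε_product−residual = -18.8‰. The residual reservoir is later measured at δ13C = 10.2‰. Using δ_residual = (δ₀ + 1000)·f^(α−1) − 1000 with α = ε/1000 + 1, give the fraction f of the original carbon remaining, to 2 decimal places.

0.30

α − 1 = ε/1000 = -0.0188
(δ_res + 1000)/(δ₀ + 1000) = (10.2 + 1000)/(-12.4 + 1000) = 1010.2/987.6 = 1.022884
f = 1.022884^(1/-0.0188) = exp(ln(1.022884)/-0.0188) = exp(0.02263/-0.0188)
f = exp(-1.2035) = 0.3001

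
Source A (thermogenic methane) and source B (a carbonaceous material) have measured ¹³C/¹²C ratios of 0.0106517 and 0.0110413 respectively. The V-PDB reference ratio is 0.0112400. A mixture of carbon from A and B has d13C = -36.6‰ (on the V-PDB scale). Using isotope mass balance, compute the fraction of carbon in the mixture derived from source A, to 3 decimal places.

0.546

δ_A = (0.0106517/0.0112400 − 1)×1000 = (0.947660 − 1)×1000 = -52.340‰
δ_B = (0.0110413/0.0112400 − 1)×1000 = (0.982322 − 1)×1000 = -17.678‰
f_A = (δ_mix − δ_B)/(δ_A − δ_B) = (-36.6 − (-17.678))/(-52.340 − (-17.678))
f_A = -18.922 / -34.662 = 0.5459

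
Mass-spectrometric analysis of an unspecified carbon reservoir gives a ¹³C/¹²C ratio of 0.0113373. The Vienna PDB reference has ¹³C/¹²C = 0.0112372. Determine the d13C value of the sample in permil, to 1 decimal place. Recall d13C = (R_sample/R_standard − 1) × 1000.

d13C = (R_sample / R_standard − 1) × 1000
R_sample / R_standard = 0.0113373 / 0.0112372 = 1.008908
d13C = (1.008908 − 1) × 1000 = 8.91 permil

8.9 permil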